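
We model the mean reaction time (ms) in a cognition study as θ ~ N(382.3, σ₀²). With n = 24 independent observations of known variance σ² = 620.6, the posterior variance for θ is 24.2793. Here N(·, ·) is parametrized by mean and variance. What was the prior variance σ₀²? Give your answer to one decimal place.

Posterior precision equals prior precision plus data precision: 1/σ_n² = 1/σ₀² + n/σ².
So 1/σ₀² = 1/24.2793 − 24/620.6 = 0.041187 − 0.038672 = 0.002515.
Hence σ₀² = 1/0.002515 ≈ 397.6.

σ₀² = 397.6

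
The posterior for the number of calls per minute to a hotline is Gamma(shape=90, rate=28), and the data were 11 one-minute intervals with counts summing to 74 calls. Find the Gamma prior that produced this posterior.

Gamma(shape=16, rate=17)

Gamma–Poisson conjugacy: posterior shape = α + Σxᵢ, posterior rate = β + n.
So α = 90 − 74 = 16 and β = 28 − 11 = 17.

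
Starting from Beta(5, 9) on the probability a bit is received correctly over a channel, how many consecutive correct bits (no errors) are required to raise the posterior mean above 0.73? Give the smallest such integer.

k = 20

After k correct bits and 0 errors the posterior is Beta(5+k, 9), with mean (5+k)/(5+9+k).
Set (5+k)/(14+k) > 0.73 and solve: k > (0.73·14 − 5)/(1 − 0.73) = 19.333.
The smallest integer exceeding 19.333 is 20, and checking k=20: (25)/(34) = 0.7353 > 0.73.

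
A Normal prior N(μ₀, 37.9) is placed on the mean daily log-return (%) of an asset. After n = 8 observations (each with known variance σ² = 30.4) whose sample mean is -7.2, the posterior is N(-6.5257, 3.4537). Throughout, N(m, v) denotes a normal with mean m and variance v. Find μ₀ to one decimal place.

μ₀ = 0.2

The posterior mean is a precision-weighted average: μ_n = (τ₀μ₀ + τ_data·x̄)/(τ₀+τ_data), with τ₀=1/σ₀² and τ_data=n/σ².
Here τ₀ = 1/37.9 = 0.026385 and τ_data = 8/30.4 = 0.263158, so τ_n = 0.289543.
Rearranging for μ₀: μ₀ = (μ_n·τ_n − τ_data·x̄)/τ₀ = (-6.5257·0.289543 − 0.263158·-7.2) / 0.026385 = 0.005267/0.026385 ≈ 0.2.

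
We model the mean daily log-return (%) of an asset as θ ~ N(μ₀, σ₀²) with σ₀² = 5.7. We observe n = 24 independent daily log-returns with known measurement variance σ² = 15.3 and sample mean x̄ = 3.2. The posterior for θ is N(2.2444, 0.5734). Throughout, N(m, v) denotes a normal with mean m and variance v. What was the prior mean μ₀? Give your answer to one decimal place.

The posterior mean is a precision-weighted average: μ_n = (τ₀μ₀ + τ_data·x̄)/(τ₀+τ_data), with τ₀=1/σ₀² and τ_data=n/σ².
Here τ₀ = 1/5.7 = 0.175439 and τ_data = 24/15.3 = 1.568627, so τ_n = 1.744066.
Rearranging for μ₀: μ₀ = (μ_n·τ_n − τ_data·x̄)/τ₀ = (2.2444·1.744066 − 1.568627·3.2) / 0.175439 = -1.105225/0.175439 ≈ -6.3.

μ₀ = -6.3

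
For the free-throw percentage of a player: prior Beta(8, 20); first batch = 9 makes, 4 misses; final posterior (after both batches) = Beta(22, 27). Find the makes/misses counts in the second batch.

5 makes and 3 misses

Sequential conjugate updates are equivalent to a single update on the pooled data, so total successes = posterior α − prior α and total failures = posterior β − prior β.
Total across both batches: 22−8=14 makes, 27−20=7 misses.
Subtract the first batch: 14−9=5 makes and 7−4=3 misses.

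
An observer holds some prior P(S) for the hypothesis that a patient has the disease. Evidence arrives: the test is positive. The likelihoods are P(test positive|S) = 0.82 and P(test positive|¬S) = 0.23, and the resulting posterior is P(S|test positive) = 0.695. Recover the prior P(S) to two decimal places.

P(S) = 0.39

In odds form, posterior odds = prior odds × likelihood ratio, so prior odds = posterior odds ÷ LR.
Posterior odds = 0.695/(1−0.695) = 2.2787. LR = 0.82/0.23 = 3.5652.
Prior odds = 2.2787/3.5652 = 0.6392, so P(S) = 0.6392/(1+0.6392) ≈ 0.39.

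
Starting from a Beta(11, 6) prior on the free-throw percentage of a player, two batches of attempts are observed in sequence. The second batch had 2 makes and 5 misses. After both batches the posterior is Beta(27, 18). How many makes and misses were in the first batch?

Because Beta–binomial updating is additive in the counts, the combined data contributed (α_post−α_prior, β_post−β_prior) successes and failures.
Total across both batches: 27−11=16 makes, 18−6=12 misses.
Subtract the second batch: 16−2=14 makes and 12−5=7 misses.

14 makes and 7 misses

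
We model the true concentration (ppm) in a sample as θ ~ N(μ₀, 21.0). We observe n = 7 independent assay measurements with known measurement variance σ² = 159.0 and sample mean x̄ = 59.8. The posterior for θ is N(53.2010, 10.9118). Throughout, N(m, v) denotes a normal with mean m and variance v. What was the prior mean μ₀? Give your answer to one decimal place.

With known observation variance, the Normal–Normal posterior has precision τ_n = τ₀ + n/σ² and mean μ_n = (τ₀μ₀ + (n/σ²)x̄)/τ_n.
Here τ₀ = 1/21.0 = 0.047619 and τ_data = 7/159.0 = 0.044025, so τ_n = 0.091644.
Rearranging for μ₀: μ₀ = (μ_n·τ_n − τ_data·x̄)/τ₀ = (53.2010·0.091644 − 0.044025·59.8) / 0.047619 = 2.242857/0.047619 ≈ 47.1.

μ₀ = 47.1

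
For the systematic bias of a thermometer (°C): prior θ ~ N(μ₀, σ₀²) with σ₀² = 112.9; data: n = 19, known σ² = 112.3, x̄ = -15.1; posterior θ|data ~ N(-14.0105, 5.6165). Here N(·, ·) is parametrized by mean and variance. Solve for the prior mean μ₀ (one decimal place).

With known observation variance, the Normal–Normal posterior has precision τ_n = τ₀ + n/σ² and mean μ_n = (τ₀μ₀ + (n/σ²)x̄)/τ_n.
Here τ₀ = 1/112.9 = 0.008857 and τ_data = 19/112.3 = 0.169190, so τ_n = 0.178047.
Rearranging for μ₀: μ₀ = (μ_n·τ_n − τ_data·x̄)/τ₀ = (-14.0105·0.178047 − 0.169190·-15.1) / 0.008857 = 0.060242/0.008857 ≈ 6.8.

μ₀ = 6.8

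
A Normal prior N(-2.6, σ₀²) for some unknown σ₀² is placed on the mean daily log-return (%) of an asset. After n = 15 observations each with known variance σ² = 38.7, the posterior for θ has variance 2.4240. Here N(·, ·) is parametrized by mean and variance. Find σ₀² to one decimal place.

σ₀² = 40.1

Posterior precision equals prior precision plus data precision: 1/σ_n² = 1/σ₀² + n/σ².
So 1/σ₀² = 1/2.4240 − 15/38.7 = 0.412541 − 0.387597 = 0.024944.
Hence σ₀² = 1/0.024944 ≈ 40.1.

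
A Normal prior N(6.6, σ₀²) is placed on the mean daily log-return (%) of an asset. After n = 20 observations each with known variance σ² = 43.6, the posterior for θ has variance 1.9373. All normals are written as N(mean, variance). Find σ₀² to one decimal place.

For the Normal–Normal model with known σ², precisions add: τ_n = τ₀ + n/σ².
So 1/σ₀² = 1/1.9373 − 20/43.6 = 0.516182 − 0.458716 = 0.057466.
Hence σ₀² = 1/0.057466 ≈ 17.4.

σ₀² = 17.4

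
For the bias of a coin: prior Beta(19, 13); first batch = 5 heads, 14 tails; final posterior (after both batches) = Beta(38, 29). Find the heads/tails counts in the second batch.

14 heads and 2 tails

Because Beta–binomial updating is additive in the counts, the combined data contributed (α_post−α_prior, β_post−β_prior) successes and failures.
Total across both batches: 38−19=19 heads, 29−13=16 tails.
Subtract the first batch: 19−5=14 heads and 16−14=2 tails.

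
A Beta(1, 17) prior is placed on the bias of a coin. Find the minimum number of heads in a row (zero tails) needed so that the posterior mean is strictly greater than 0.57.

After k heads and 0 tails the posterior is Beta(1+k, 17), with mean (1+k)/(1+17+k).
Set (1+k)/(18+k) > 0.57 and solve: k > (0.57·18 − 1)/(1 − 0.57) = 21.535.
The smallest integer exceeding 21.535 is 22.

k = 22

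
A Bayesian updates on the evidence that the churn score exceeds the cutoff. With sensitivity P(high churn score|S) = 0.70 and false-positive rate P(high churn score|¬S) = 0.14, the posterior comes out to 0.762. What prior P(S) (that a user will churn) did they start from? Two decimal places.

In odds form, posterior odds = prior odds × likelihood ratio, so prior odds = posterior odds ÷ LR.
Posterior odds = 0.762/(1−0.762) = 3.2017. LR = 0.70/0.14 = 5.0000.
Prior odds = 3.2017/5.0000 = 0.6403, so P(S) = 0.6403/(1+0.6403) ≈ 0.39.

P(S) = 0.39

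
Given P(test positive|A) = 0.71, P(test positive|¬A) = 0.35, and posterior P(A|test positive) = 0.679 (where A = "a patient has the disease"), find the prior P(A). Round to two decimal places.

Bayes' rule in odds form gives O(A|E) = O(A)·[P(E|A)/P(E|¬A)], hence O(A) = O(A|E)/LR.
Posterior odds = 0.679/(1−0.679) = 2.1153. LR = 0.71/0.35 = 2.0286.
Prior odds = 2.1153/2.0286 = 1.0427, so P(A) = 1.0427/(1+1.0427) ≈ 0.51.

P(A) = 0.51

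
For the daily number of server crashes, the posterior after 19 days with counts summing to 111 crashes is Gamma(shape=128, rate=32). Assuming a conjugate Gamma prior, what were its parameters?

Gamma–Poisson conjugacy: posterior shape = α + Σxᵢ, posterior rate = β + n.
So α = 128 − 111 = 17 and β = 32 − 19 = 13.

Gamma(shape=17, rate=13)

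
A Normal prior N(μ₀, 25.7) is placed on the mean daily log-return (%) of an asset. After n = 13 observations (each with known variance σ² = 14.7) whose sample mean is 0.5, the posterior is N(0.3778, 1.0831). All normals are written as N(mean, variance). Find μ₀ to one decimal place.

μ₀ = -2.4

The posterior mean is a precision-weighted average: μ_n = (τ₀μ₀ + τ_data·x̄)/(τ₀+τ_data), with τ₀=1/σ₀² and τ_data=n/σ².
Here τ₀ = 1/25.7 = 0.038911 and τ_data = 13/14.7 = 0.884354, so τ_n = 0.923265.
Rearranging for μ₀: μ₀ = (μ_n·τ_n − τ_data·x̄)/τ₀ = (0.3778·0.923265 − 0.884354·0.5) / 0.038911 = -0.093367/0.038911 ≈ -2.4.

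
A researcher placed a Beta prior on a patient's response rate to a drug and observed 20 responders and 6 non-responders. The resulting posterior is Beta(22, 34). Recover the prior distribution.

Beta(2, 28)

Beta is conjugate to the binomial likelihood: posterior = Beta(a+s, b+f).
Subtract the data counts: 22−20=2, 34−6=28.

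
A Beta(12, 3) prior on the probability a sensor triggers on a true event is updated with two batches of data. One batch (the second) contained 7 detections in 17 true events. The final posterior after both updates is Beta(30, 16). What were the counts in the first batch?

11 detections and 3 misses

Because Beta–binomial updating is additive in the counts, the combined data contributed (α_post−α_prior, β_post−β_prior) successes and failures.
Total across both batches: 30−12=18 detections, 16−3=13 misses.
Subtract the second batch: 18−7=11 detections and 13−10=3 misses.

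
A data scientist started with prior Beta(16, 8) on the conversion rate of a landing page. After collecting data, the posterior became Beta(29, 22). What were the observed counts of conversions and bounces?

13 conversions and 14 bounces

A Beta(α, β) prior with s successes and f failures in binomial data gives a Beta(α+s, β+f) posterior.
Match parameters: s=29−16=13, f=22−8=14.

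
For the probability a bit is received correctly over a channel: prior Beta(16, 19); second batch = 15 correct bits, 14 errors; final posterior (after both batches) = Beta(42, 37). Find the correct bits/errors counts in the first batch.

11 correct bits and 4 errors

Sequential conjugate updates are equivalent to a single update on the pooled data, so total successes = posterior α − prior α and total failures = posterior β − prior β.
Total across both batches: 42−16=26 correct bits, 37−19=18 errors.
Subtract the second batch: 26−15=11 correct bits and 18−14=4 errors.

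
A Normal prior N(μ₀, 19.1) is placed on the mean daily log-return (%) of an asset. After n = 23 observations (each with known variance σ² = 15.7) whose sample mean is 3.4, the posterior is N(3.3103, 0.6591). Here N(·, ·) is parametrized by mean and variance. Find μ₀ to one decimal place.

μ₀ = 0.8

With known observation variance, the Normal–Normal posterior has precision τ_n = τ₀ + n/σ² and mean μ_n = (τ₀μ₀ + (n/σ²)x̄)/τ_n.
Here τ₀ = 1/19.1 = 0.052356 and τ_data = 23/15.7 = 1.464968, so τ_n = 1.517324.
Rearranging for μ₀: μ₀ = (μ_n·τ_n − τ_data·x̄)/τ₀ = (3.3103·1.517324 − 1.464968·3.4) / 0.052356 = 0.041906/0.052356 ≈ 0.8.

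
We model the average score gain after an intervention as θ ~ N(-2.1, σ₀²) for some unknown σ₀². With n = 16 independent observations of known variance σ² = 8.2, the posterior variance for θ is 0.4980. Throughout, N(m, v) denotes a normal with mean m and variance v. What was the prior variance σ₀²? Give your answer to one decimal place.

For the Normal–Normal model with known σ², precisions add: τ_n = τ₀ + n/σ².
So 1/σ₀² = 1/0.4980 − 16/8.2 = 2.008032 − 1.951220 = 0.056812.
Hence σ₀² = 1/0.056812 ≈ 17.6.

σ₀² = 17.6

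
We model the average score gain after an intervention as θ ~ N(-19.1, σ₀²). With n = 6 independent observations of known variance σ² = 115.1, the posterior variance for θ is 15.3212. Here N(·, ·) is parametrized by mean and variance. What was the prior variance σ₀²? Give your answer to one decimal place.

σ₀² = 76.1

Posterior precision equals prior precision plus data precision: 1/σ_n² = 1/σ₀² + n/σ².
So 1/σ₀² = 1/15.3212 − 6/115.1 = 0.065269 − 0.052129 = 0.013140.
Hence σ₀² = 1/0.013140 ≈ 76.1.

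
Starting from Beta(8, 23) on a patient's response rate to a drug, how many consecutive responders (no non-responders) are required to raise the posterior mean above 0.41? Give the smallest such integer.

k = 8

After k responders and 0 non-responders the posterior is Beta(8+k, 23), with mean (8+k)/(8+23+k).
Set (8+k)/(31+k) > 0.41 and solve: k > (0.41·31 − 8)/(1 − 0.41) = 7.983.
The smallest integer exceeding 7.983 is 8, and checking k=8: (16)/(39) = 0.4103 > 0.41.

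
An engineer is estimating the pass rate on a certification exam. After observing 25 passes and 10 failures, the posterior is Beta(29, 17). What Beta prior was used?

Beta(4, 7)

Beta is conjugate to the binomial likelihood: posterior = Beta(a+s, b+f).
So a = 29 − 25 = 4 and b = 17 − 10 = 7.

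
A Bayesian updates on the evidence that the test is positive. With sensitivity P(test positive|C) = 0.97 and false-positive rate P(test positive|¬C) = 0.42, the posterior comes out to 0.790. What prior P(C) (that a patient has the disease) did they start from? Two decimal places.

In odds form, posterior odds = prior odds × likelihood ratio, so prior odds = posterior odds ÷ LR.
Posterior odds = 0.790/(1−0.790) = 3.7619. LR = 0.97/0.42 = 2.3095.
Prior odds = 3.7619/2.3095 = 1.6289, so P(C) = 1.6289/(1+1.6289) ≈ 0.62.

P(C) = 0.62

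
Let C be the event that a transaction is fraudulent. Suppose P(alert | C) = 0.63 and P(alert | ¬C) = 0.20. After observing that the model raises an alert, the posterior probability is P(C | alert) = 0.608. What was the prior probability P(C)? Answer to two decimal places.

P(C) = 0.33

Bayes' rule in odds form gives O(C|E) = O(C)·[P(E|C)/P(E|¬C)], hence O(C) = O(C|E)/LR.
Posterior odds = 0.608/(1−0.608) = 1.5510. LR = 0.63/0.20 = 3.1500.
Prior odds = 1.5510/3.1500 = 0.4924, so P(C) = 0.4924/(1+0.4924) ≈ 0.33.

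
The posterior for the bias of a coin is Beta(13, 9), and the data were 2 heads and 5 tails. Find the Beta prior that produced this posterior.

Beta is conjugate to the binomial likelihood: posterior = Beta(a+s, b+f).
So a = 13 − 2 = 11 and b = 9 − 5 = 4.

Beta(11, 4)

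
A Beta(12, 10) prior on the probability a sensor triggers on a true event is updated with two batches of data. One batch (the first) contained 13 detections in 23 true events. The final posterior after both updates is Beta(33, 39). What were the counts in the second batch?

Sequential conjugate updates are equivalent to a single update on the pooled data, so total successes = posterior α − prior α and total failures = posterior β − prior β.
Total across both batches: 33−12=21 detections, 39−10=29 misses.
Subtract the first batch: 21−13=8 detections and 29−10=19 misses.

8 detections and 19 misses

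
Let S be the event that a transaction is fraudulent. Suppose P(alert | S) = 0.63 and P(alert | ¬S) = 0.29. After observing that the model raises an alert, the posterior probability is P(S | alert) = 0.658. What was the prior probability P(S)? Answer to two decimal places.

Bayes' rule in odds form gives O(S|E) = O(S)·[P(E|S)/P(E|¬S)], hence O(S) = O(S|E)/LR.
Posterior odds = 0.658/(1−0.658) = 1.9240. LR = 0.63/0.29 = 2.1724.
Prior odds = 1.9240/2.1724 = 0.8857, so P(S) = 0.8857/(1+0.8857) ≈ 0.47.

P(S) = 0.47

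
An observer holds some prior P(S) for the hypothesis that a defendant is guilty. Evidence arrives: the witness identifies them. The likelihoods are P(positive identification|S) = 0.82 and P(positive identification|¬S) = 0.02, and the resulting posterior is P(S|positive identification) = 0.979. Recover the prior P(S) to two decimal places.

P(S) = 0.53

Bayes' rule in odds form gives O(S|E) = O(S)·[P(E|S)/P(E|¬S)], hence O(S) = O(S|E)/LR.
Posterior odds = 0.979/(1−0.979) = 46.6190. LR = 0.82/0.02 = 41.0000.
Prior odds = 46.6190/41.0000 = 1.1370, so P(S) = 1.1370/(1+1.1370) ≈ 0.53.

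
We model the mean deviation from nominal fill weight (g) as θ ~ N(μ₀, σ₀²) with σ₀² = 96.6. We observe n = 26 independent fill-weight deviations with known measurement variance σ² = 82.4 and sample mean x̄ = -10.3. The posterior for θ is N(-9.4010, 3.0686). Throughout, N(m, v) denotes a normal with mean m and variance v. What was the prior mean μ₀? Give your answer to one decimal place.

μ₀ = 18.0

With known observation variance, the Normal–Normal posterior has precision τ_n = τ₀ + n/σ² and mean μ_n = (τ₀μ₀ + (n/σ²)x̄)/τ_n.
Here τ₀ = 1/96.6 = 0.010352 and τ_data = 26/82.4 = 0.315534, so τ_n = 0.325886.
Rearranging for μ₀: μ₀ = (μ_n·τ_n − τ_data·x̄)/τ₀ = (-9.4010·0.325886 − 0.315534·-10.3) / 0.010352 = 0.186346/0.010352 ≈ 18.0.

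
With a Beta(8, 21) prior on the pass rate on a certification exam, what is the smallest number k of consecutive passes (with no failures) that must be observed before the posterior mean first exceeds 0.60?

After k passes and 0 failures the posterior is Beta(8+k, 21), with mean (8+k)/(8+21+k).
Set (8+k)/(29+k) > 0.60 and solve: k > (0.60·29 − 8)/(1 − 0.60) = 23.500.
The smallest integer exceeding 23.500 is 24, and checking k=24: (32)/(53) = 0.6038 > 0.60.

k = 24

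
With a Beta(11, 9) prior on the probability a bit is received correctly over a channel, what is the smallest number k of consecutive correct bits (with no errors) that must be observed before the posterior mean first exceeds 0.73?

k = 14

After k correct bits and 0 errors the posterior is Beta(11+k, 9), with mean (11+k)/(11+9+k).
Set (11+k)/(20+k) > 0.73 and solve: k > (0.73·20 − 11)/(1 − 0.73) = 13.333.
The smallest integer exceeding 13.333 is 14, and checking k=14: (25)/(34) = 0.7353 > 0.73.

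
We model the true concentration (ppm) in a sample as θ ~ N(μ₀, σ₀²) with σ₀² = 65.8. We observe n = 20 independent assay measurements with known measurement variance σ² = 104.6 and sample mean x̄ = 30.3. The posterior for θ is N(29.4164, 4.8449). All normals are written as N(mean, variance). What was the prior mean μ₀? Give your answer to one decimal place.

μ₀ = 18.3

The posterior mean is a precision-weighted average: μ_n = (τ₀μ₀ + τ_data·x̄)/(τ₀+τ_data), with τ₀=1/σ₀² and τ_data=n/σ².
Here τ₀ = 1/65.8 = 0.015198 and τ_data = 20/104.6 = 0.191205, so τ_n = 0.206403.
Rearranging for μ₀: μ₀ = (μ_n·τ_n − τ_data·x̄)/τ₀ = (29.4164·0.206403 − 0.191205·30.3) / 0.015198 = 0.278122/0.015198 ≈ 18.3.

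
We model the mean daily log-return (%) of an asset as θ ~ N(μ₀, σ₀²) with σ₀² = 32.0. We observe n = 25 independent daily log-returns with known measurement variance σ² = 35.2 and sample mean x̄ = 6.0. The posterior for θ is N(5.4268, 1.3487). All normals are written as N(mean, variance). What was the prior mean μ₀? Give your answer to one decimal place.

μ₀ = -7.6

The posterior mean is a precision-weighted average: μ_n = (τ₀μ₀ + τ_data·x̄)/(τ₀+τ_data), with τ₀=1/σ₀² and τ_data=n/σ².
Here τ₀ = 1/32.0 = 0.031250 and τ_data = 25/35.2 = 0.710227, so τ_n = 0.741477.
Rearranging for μ₀: μ₀ = (μ_n·τ_n − τ_data·x̄)/τ₀ = (5.4268·0.741477 − 0.710227·6.0) / 0.031250 = -0.237515/0.031250 ≈ -7.6.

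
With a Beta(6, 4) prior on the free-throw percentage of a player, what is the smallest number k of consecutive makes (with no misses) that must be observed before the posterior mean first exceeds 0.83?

k = 14

After k makes and 0 misses the posterior is Beta(6+k, 4), with mean (6+k)/(6+4+k).
Set (6+k)/(10+k) > 0.83 and solve: k > (0.83·10 − 6)/(1 − 0.83) = 13.529.
The smallest integer exceeding 13.529 is 14.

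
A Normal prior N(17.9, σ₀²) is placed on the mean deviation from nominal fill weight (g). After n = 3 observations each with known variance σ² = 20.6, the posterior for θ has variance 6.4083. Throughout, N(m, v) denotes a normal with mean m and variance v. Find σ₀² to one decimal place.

σ₀² = 96.0

For the Normal–Normal model with known σ², precisions add: τ_n = τ₀ + n/σ².
So 1/σ₀² = 1/6.4083 − 3/20.6 = 0.156048 − 0.145631 = 0.010417.
Hence σ₀² = 1/0.010417 ≈ 96.0.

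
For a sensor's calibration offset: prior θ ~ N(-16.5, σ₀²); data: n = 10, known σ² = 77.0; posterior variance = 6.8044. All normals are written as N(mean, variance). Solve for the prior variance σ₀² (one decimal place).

Posterior precision equals prior precision plus data precision: 1/σ_n² = 1/σ₀² + n/σ².
So 1/σ₀² = 1/6.8044 − 10/77.0 = 0.146964 − 0.129870 = 0.017094.
Hence σ₀² = 1/0.017094 ≈ 58.5.

σ₀² = 58.5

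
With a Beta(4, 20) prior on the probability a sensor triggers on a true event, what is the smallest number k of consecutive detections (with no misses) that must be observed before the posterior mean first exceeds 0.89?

After k detections and 0 misses the posterior is Beta(4+k, 20), with mean (4+k)/(4+20+k).
Set (4+k)/(24+k) > 0.89 and solve: k > (0.89·24 − 4)/(1 − 0.89) = 157.818.
The smallest integer exceeding 157.818 is 158, and checking k=158: (162)/(182) = 0.8901 > 0.89.

k = 158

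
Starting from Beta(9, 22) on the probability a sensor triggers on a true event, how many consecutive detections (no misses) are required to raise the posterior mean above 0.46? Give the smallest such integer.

k = 10

After k detections and 0 misses the posterior is Beta(9+k, 22), with mean (9+k)/(9+22+k).
Set (9+k)/(31+k) > 0.46 and solve: k > (0.46·31 − 9)/(1 − 0.46) = 9.741.
The smallest integer exceeding 9.741 is 10, and checking k=10: (19)/(41) = 0.4634 > 0.46.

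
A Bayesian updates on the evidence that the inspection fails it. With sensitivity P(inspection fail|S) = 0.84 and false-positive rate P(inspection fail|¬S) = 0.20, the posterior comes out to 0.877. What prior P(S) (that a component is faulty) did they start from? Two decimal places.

Bayes' rule in odds form gives O(S|E) = O(S)·[P(E|S)/P(E|¬S)], hence O(S) = O(S|E)/LR.
Posterior odds = 0.877/(1−0.877) = 7.1301. LR = 0.84/0.20 = 4.2000.
Prior odds = 7.1301/4.2000 = 1.6976, so P(S) = 1.6976/(1+1.6976) ≈ 0.63.

P(S) = 0.63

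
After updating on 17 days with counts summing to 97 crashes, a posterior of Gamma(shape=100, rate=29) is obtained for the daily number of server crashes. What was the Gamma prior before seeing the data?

Gamma–Poisson conjugacy: posterior shape = α + Σxᵢ, posterior rate = β + n.
So α = 100 − 97 = 3 and β = 29 − 17 = 12.

Gamma(shape=3, rate=12)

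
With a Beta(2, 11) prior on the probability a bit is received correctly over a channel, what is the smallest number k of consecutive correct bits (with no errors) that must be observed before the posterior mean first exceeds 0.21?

k = 1

After k correct bits and 0 errors the posterior is Beta(2+k, 11), with mean (2+k)/(2+11+k).
Set (2+k)/(13+k) > 0.21 and solve: k > (0.21·13 − 2)/(1 − 0.21) = 0.924.
The smallest integer exceeding 0.924 is 1.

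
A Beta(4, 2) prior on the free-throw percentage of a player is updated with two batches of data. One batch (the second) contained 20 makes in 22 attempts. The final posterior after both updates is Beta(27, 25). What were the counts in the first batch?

Because Beta–binomial updating is additive in the counts, the combined data contributed (α_post−α_prior, β_post−β_prior) successes and failures.
Total across both batches: 27−4=23 makes, 25−2=23 misses.
Subtract the second batch: 23−20=3 makes and 23−2=21 misses.

3 makes and 21 misses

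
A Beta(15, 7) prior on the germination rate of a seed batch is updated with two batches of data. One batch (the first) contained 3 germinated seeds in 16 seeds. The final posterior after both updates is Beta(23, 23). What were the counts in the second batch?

Sequential conjugate updates are equivalent to a single update on the pooled data, so total successes = posterior α − prior α and total failures = posterior β − prior β.
Total across both batches: 23−15=8 germinated seeds, 23−7=16 non-germinating seeds.
Subtract the first batch: 8−3=5 germinated seeds and 16−13=3 non-germinating seeds.

5 germinated seeds and 3 non-germinating seeds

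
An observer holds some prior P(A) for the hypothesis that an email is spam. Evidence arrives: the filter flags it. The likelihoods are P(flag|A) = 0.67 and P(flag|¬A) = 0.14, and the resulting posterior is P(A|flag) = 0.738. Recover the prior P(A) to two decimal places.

P(A) = 0.37

In odds form, posterior odds = prior odds × likelihood ratio, so prior odds = posterior odds ÷ LR.
Posterior odds = 0.738/(1−0.738) = 2.8168. LR = 0.67/0.14 = 4.7857.
Prior odds = 2.8168/4.7857 = 0.5886, so P(A) = 0.5886/(1+0.5886) ≈ 0.37.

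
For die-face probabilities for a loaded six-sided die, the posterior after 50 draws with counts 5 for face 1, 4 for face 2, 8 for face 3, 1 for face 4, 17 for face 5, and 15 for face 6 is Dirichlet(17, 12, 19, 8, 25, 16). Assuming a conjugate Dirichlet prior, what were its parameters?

Dirichlet(12, 8, 11, 7, 8, 1)

For a Dirichlet(α) prior with multinomial counts c, the posterior is Dirichlet(α + c) componentwise.
Subtract each count from the matching posterior parameter: 17−5=12, 12−4=8, 19−8=11, 8−1=7, 25−17=8, 16−15=1.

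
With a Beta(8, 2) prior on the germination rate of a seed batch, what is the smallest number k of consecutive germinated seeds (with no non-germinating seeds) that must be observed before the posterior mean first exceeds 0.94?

After k germinated seeds and 0 non-germinating seeds the posterior is Beta(8+k, 2), with mean (8+k)/(8+2+k).
Set (8+k)/(10+k) > 0.94 and solve: k > (0.94·10 − 8)/(1 − 0.94) = 23.333.
The smallest integer exceeding 23.333 is 24.

k = 24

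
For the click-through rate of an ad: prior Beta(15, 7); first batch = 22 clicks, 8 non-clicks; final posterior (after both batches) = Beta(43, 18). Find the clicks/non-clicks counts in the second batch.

Sequential conjugate updates are equivalent to a single update on the pooled data, so total successes = posterior α − prior α and total failures = posterior β − prior β.
Total across both batches: 43−15=28 clicks, 18−7=11 non-clicks.
Subtract the first batch: 28−22=6 clicks and 11−8=3 non-clicks.

6 clicks and 3 non-clicks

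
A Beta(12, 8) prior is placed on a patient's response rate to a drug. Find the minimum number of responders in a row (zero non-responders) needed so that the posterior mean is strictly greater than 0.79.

k = 19

After k responders and 0 non-responders the posterior is Beta(12+k, 8), with mean (12+k)/(12+8+k).
Set (12+k)/(20+k) > 0.79 and solve: k > (0.79·20 − 12)/(1 − 0.79) = 18.095.
The smallest integer exceeding 18.095 is 19.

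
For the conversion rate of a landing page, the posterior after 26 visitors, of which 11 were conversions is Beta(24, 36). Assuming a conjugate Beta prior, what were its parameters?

Beta is conjugate to the binomial likelihood: posterior = Beta(a+s, b+f).
So a = 24 − 11 = 13 and b = 36 − 15 = 21.

Beta(13, 21)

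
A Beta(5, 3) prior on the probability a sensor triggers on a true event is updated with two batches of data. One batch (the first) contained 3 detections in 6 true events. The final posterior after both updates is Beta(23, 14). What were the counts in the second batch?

Because Beta–binomial updating is additive in the counts, the combined data contributed (α_post−α_prior, β_post−β_prior) successes and failures.
Total across both batches: 23−5=18 detections, 14−3=11 misses.
Subtract the first batch: 18−3=15 detections and 11−3=8 misses.

15 detections and 8 misses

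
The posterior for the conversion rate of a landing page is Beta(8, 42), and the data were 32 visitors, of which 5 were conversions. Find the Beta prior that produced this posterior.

Beta is conjugate to the binomial likelihood: posterior = Beta(α+s, β+f).
So α = 8 − 5 = 3 and β = 42 − 27 = 15.

Beta(3, 15)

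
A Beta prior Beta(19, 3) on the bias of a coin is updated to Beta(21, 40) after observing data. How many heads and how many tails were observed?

A Beta(α, β) prior with s successes and f failures in binomial data gives a Beta(α+s, β+f) posterior.
So s = 21 − 19 = 2 and f = 40 − 3 = 37.

2 heads and 37 tails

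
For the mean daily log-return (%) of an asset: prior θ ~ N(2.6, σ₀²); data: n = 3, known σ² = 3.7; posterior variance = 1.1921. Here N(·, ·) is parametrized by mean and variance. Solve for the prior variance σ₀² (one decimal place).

Posterior precision equals prior precision plus data precision: 1/σ_n² = 1/σ₀² + n/σ².
So 1/σ₀² = 1/1.1921 − 3/3.7 = 0.838856 − 0.810811 = 0.028045.
Hence σ₀² = 1/0.028045 ≈ 35.7.

σ₀² = 35.7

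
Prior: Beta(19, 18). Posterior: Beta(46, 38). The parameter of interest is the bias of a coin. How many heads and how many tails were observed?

27 heads and 20 tails

A Beta(a, b) prior with s successes and f failures in binomial data gives a Beta(a+s, b+f) posterior.
So s = 46 − 19 = 27 and f = 38 − 18 = 20.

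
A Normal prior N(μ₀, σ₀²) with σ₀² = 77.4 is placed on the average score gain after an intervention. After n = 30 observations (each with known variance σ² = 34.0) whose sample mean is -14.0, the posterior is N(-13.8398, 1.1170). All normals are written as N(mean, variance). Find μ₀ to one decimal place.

The posterior mean is a precision-weighted average: μ_n = (τ₀μ₀ + τ_data·x̄)/(τ₀+τ_data), with τ₀=1/σ₀² and τ_data=n/σ².
Here τ₀ = 1/77.4 = 0.012920 and τ_data = 30/34.0 = 0.882353, so τ_n = 0.895273.
Rearranging for μ₀: μ₀ = (μ_n·τ_n − τ_data·x̄)/τ₀ = (-13.8398·0.895273 − 0.882353·-14.0) / 0.012920 = -0.037457/0.012920 ≈ -2.9.

μ₀ = -2.9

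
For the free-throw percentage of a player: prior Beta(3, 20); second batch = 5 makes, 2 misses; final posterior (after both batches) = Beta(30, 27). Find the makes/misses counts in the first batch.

Sequential conjugate updates are equivalent to a single update on the pooled data, so total successes = posterior α − prior α and total failures = posterior β − prior β.
Total across both batches: 30−3=27 makes, 27−20=7 misses.
Subtract the second batch: 27−5=22 makes and 7−2=5 misses.

22 makes and 5 misses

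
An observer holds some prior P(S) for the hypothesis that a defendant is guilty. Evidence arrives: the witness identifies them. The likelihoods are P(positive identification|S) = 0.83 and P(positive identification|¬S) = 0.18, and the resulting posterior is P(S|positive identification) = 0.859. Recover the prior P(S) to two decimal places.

In odds form, posterior odds = prior odds × likelihood ratio, so prior odds = posterior odds ÷ LR.
Posterior odds = 0.859/(1−0.859) = 6.0922. LR = 0.83/0.18 = 4.6111.
Prior odds = 6.0922/4.6111 = 1.3212, so P(S) = 1.3212/(1+1.3212) ≈ 0.57.

P(S) = 0.57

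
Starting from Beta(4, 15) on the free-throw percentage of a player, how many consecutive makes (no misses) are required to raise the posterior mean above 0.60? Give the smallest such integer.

After k makes and 0 misses the posterior is Beta(4+k, 15), with mean (4+k)/(4+15+k).
Set (4+k)/(19+k) > 0.60 and solve: k > (0.60·19 − 4)/(1 − 0.60) = 18.500.
The smallest integer exceeding 18.500 is 19, and checking k=19: (23)/(38) = 0.6053 > 0.60.

k = 19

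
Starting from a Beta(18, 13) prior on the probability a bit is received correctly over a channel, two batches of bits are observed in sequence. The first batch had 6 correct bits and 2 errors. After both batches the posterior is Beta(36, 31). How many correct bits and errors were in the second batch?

12 correct bits and 16 errors

Because Beta–binomial updating is additive in the counts, the combined data contributed (α_post−α_prior, β_post−β_prior) successes and failures.
Total across both batches: 36−18=18 correct bits, 31−13=18 errors.
Subtract the first batch: 18−6=12 correct bits and 18−2=16 errors.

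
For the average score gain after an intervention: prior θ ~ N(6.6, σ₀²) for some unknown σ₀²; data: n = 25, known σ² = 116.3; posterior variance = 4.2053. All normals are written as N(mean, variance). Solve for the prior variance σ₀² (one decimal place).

For the Normal–Normal model with known σ², precisions add: τ_n = τ₀ + n/σ².
So 1/σ₀² = 1/4.2053 − 25/116.3 = 0.237795 − 0.214961 = 0.022834.
Hence σ₀² = 1/0.022834 ≈ 43.8.

σ₀² = 43.8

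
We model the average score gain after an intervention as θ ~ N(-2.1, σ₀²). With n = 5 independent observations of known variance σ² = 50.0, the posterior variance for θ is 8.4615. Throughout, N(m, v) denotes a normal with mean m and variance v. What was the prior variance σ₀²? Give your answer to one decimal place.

For the Normal–Normal model with known σ², precisions add: τ_n = τ₀ + n/σ².
So 1/σ₀² = 1/8.4615 − 5/50.0 = 0.118182 − 0.100000 = 0.018182.
Hence σ₀² = 1/0.018182 ≈ 55.0.

σ₀² = 55.0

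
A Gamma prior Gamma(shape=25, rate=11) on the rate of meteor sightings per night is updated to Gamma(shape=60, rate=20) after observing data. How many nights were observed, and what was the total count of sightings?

n = 9 nights with total 35 sightings

Gamma–Poisson conjugacy: posterior shape = α + Σxᵢ, posterior rate = β + n.
Matching: Σxᵢ = 60 − 25 = 35 and n = 20 − 11 = 9.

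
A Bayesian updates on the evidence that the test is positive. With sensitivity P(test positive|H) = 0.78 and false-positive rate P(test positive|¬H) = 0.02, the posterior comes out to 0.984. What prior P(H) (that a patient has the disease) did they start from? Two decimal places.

P(H) = 0.61

In odds form, posterior odds = prior odds × likelihood ratio, so prior odds = posterior odds ÷ LR.
Posterior odds = 0.984/(1−0.984) = 61.5000. LR = 0.78/0.02 = 39.0000.
Prior odds = 61.5000/39.0000 = 1.5769, so P(H) = 1.5769/(1+1.5769) ≈ 0.61.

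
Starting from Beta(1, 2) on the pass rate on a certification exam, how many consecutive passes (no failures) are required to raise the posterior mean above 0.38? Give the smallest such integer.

k = 1

After k passes and 0 failures the posterior is Beta(1+k, 2), with mean (1+k)/(1+2+k).
Set (1+k)/(3+k) > 0.38 and solve: k > (0.38·3 − 1)/(1 − 0.38) = 0.226.
The smallest integer exceeding 0.226 is 1.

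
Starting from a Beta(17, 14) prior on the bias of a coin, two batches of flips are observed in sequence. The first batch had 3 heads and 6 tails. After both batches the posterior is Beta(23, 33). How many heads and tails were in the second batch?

3 heads and 13 tails

Sequential conjugate updates are equivalent to a single update on the pooled data, so total successes = posterior α − prior α and total failures = posterior β − prior β.
Total across both batches: 23−17=6 heads, 33−14=19 tails.
Subtract the first batch: 6−3=3 heads and 19−6=13 tails.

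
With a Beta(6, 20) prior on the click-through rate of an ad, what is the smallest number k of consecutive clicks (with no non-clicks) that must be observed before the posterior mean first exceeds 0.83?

After k clicks and 0 non-clicks the posterior is Beta(6+k, 20), with mean (6+k)/(6+20+k).
Set (6+k)/(26+k) > 0.83 and solve: k > (0.83·26 − 6)/(1 − 0.83) = 91.647.
The smallest integer exceeding 91.647 is 92, and checking k=92: (98)/(118) = 0.8305 > 0.83.

k = 92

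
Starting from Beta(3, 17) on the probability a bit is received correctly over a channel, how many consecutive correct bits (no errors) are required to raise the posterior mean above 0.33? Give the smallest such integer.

k = 6

After k correct bits and 0 errors the posterior is Beta(3+k, 17), with mean (3+k)/(3+17+k).
Set (3+k)/(20+k) > 0.33 and solve: k > (0.33·20 − 3)/(1 − 0.33) = 5.373.
The smallest integer exceeding 5.373 is 6, and checking k=6: (9)/(26) = 0.3462 > 0.33.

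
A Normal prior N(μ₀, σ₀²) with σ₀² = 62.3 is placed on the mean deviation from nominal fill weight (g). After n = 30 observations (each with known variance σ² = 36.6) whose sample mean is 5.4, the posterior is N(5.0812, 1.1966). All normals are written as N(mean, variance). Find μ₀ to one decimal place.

μ₀ = -11.2

The posterior mean is a precision-weighted average: μ_n = (τ₀μ₀ + τ_data·x̄)/(τ₀+τ_data), with τ₀=1/σ₀² and τ_data=n/σ².
Here τ₀ = 1/62.3 = 0.016051 and τ_data = 30/36.6 = 0.819672, so τ_n = 0.835723.
Rearranging for μ₀: μ₀ = (μ_n·τ_n − τ_data·x̄)/τ₀ = (5.0812·0.835723 − 0.819672·5.4) / 0.016051 = -0.179753/0.016051 ≈ -11.2.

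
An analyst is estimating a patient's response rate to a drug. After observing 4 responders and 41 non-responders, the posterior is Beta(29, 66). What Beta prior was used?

Beta(25, 25)

Beta is conjugate to the binomial likelihood: posterior = Beta(a+s, b+f).
So a = 29 − 4 = 25 and b = 66 − 41 = 25.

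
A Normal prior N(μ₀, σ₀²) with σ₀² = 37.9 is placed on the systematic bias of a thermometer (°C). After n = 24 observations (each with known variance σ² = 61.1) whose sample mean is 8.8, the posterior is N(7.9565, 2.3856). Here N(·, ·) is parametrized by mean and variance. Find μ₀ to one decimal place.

μ₀ = -4.6

The posterior mean is a precision-weighted average: μ_n = (τ₀μ₀ + τ_data·x̄)/(τ₀+τ_data), with τ₀=1/σ₀² and τ_data=n/σ².
Here τ₀ = 1/37.9 = 0.026385 and τ_data = 24/61.1 = 0.392799, so τ_n = 0.419184.
Rearranging for μ₀: μ₀ = (μ_n·τ_n − τ_data·x̄)/τ₀ = (7.9565·0.419184 − 0.392799·8.8) / 0.026385 = -0.121394/0.026385 ≈ -4.6.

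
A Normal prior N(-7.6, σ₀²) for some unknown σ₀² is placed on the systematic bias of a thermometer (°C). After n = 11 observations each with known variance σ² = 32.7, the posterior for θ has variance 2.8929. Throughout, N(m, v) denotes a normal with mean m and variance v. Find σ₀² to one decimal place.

σ₀² = 107.7

Posterior precision equals prior precision plus data precision: 1/σ_n² = 1/σ₀² + n/σ².
So 1/σ₀² = 1/2.8929 − 11/32.7 = 0.345674 − 0.336391 = 0.009283.
Hence σ₀² = 1/0.009283 ≈ 107.7.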